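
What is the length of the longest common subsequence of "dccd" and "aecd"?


LCS of "dccd" and "aecd"
DP table:
           a    e    c    d
      0    0    0    0    0
  d   0    0    0    0    1
  c   0    0    0    1    1
  c   0    0    0    1    1
  d   0    0    0    1    2
LCS length = dp[4][4] = 2

2


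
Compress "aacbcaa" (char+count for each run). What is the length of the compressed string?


Input: aacbcaa
Runs:
  'a' x 2 => "a2"
  'c' x 1 => "c1"
  'b' x 1 => "b1"
  'c' x 1 => "c1"
  'a' x 2 => "a2"
Compressed: "a2c1b1c1a2"
Compressed length: 10

10


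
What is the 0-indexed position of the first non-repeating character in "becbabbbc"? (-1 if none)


Input: becbabbbc
Character frequencies:
  'a': 1
  'b': 5
  'c': 2
  'e': 1
Scanning left to right for freq == 1:
  Position 0 ('b'): freq=5, skip
  Position 1 ('e'): unique! => answer = 1

1


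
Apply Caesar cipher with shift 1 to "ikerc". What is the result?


Caesar cipher: shift "ikerc" by 1
  'i' (pos 8) + 1 = pos 9 = 'j'
  'k' (pos 10) + 1 = pos 11 = 'l'
  'e' (pos 4) + 1 = pos 5 = 'f'
  'r' (pos 17) + 1 = pos 18 = 's'
  'c' (pos 2) + 1 = pos 3 = 'd'
Result: jlfsd

jlfsd


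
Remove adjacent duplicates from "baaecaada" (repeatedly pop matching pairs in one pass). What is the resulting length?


Input: baaecaada
Stack-based adjacent duplicate removal:
  Read 'b': push. Stack: b
  Read 'a': push. Stack: ba
  Read 'a': matches stack top 'a' => pop. Stack: b
  Read 'e': push. Stack: be
  Read 'c': push. Stack: bec
  Read 'a': push. Stack: beca
  Read 'a': matches stack top 'a' => pop. Stack: bec
  Read 'd': push. Stack: becd
  Read 'a': push. Stack: becda
Final stack: "becda" (length 5)

5


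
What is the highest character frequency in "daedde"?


Input: daedde
Character counts:
  'a': 1
  'd': 3
  'e': 2
Maximum frequency: 3

3


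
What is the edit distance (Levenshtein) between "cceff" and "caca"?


Computing edit distance: "cceff" -> "caca"
DP table:
           c    a    c    a
      0    1    2    3    4
  c   1    0    1    2    3
  c   2    1    1    1    2
  e   3    2    2    2    2
  f   4    3    3    3    3
  f   5    4    4    4    4
Edit distance = dp[5][4] = 4

4


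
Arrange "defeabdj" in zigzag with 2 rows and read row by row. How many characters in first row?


Zigzag "defeabdj" into 2 rows:
Placing characters:
  'd' => row 0
  'e' => row 1
  'f' => row 0
  'e' => row 1
  'a' => row 0
  'b' => row 1
  'd' => row 0
  'j' => row 1
Rows:
  Row 0: "dfad"
  Row 1: "eebj"
First row length: 4

4


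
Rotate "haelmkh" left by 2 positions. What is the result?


Input: "haelmkh", rotate left by 2
First 2 characters: "ha"
Remaining characters: "elmkh"
Concatenate remaining + first: "elmkh" + "ha" = "elmkhha"

elmkhha


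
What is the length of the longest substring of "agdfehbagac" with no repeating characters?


Input: "agdfehbagac"
Sliding window (track last position of each char):
  Position 0 ('a'): window [0,0] length 1 -- new best
  Position 1 ('g'): window [0,1] length 2 -- new best
  Position 2 ('d'): window [0,2] length 3 -- new best
  Position 3 ('f'): window [0,3] length 4 -- new best
  Position 4 ('e'): window [0,4] length 5 -- new best
  Position 5 ('h'): window [0,5] length 6 -- new best
  Position 6 ('b'): window [0,6] length 7 -- new best
  Position 7 ('a'): repeat (last at 0), move window start to 1
  Position 7 ('a'): window [1,7] length 7
  Position 8 ('g'): repeat (last at 1), move window start to 2
  Position 8 ('g'): window [2,8] length 7
  Position 9 ('a'): repeat (last at 7), move window start to 8
  Position 9 ('a'): window [8,9] length 2
  Position 10 ('c'): window [8,10] length 3
Longest substring with no repeats: "agdfehb" with length 7

7


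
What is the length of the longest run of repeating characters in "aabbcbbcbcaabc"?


Input: "aabbcbbcbcaabc"
Scanning for longest run:
  Position 1 ('a'): continues run of 'a', length=2
  Position 2 ('b'): new char, reset run to 1
  Position 3 ('b'): continues run of 'b', length=2
  Position 4 ('c'): new char, reset run to 1
  Position 5 ('b'): new char, reset run to 1
  Position 6 ('b'): continues run of 'b', length=2
  Position 7 ('c'): new char, reset run to 1
  Position 8 ('b'): new char, reset run to 1
  Position 9 ('c'): new char, reset run to 1
  Position 10 ('a'): new char, reset run to 1
  Position 11 ('a'): continues run of 'a', length=2
  Position 12 ('b'): new char, reset run to 1
  Position 13 ('c'): new char, reset run to 1
Longest run: 'a' with length 2

2


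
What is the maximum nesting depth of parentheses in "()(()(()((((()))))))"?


Input: "()(()(()((((()))))))"
Tracking depth:
  Position 0 '(': depth becomes 1
  Position 1 ')': depth becomes 0
  Position 2 '(': depth becomes 1
  Position 3 '(': depth becomes 2
  Position 4 ')': depth becomes 1
  Position 5 '(': depth becomes 2
  Position 6 '(': depth becomes 3
  Position 7 ')': depth becomes 2
  Position 8 '(': depth becomes 3
  Position 9 '(': depth becomes 4
  Position 10 '(': depth becomes 5
  Position 11 '(': depth becomes 6
  Position 12 '(': depth becomes 7
  Position 13 ')': depth becomes 6
  Position 14 ')': depth becomes 5
  Position 15 ')': depth becomes 4
  Position 16 ')': depth becomes 3
  Position 17 ')': depth becomes 2
  Position 18 ')': depth becomes 1
  Position 19 ')': depth becomes 0
Maximum depth reached: 7

7


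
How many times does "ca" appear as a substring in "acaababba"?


Searching for "ca" in "acaababba"
Scanning each position:
  Position 0: "ac" => no
  Position 1: "ca" => MATCH
  Position 2: "aa" => no
  Position 3: "ab" => no
  Position 4: "ba" => no
  Position 5: "ab" => no
  Position 6: "bb" => no
  Position 7: "ba" => no
Total occurrences: 1

1


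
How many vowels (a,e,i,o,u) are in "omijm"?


Input: omijm
Checking each character:
  'o' at position 0: vowel (running total: 1)
  'm' at position 1: consonant
  'i' at position 2: vowel (running total: 2)
  'j' at position 3: consonant
  'm' at position 4: consonant
Total vowels: 2

2


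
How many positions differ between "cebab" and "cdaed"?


Comparing "cebab" and "cdaed" position by position:
  Position 0: 'c' vs 'c' => same
  Position 1: 'e' vs 'd' => DIFFER
  Position 2: 'b' vs 'a' => DIFFER
  Position 3: 'a' vs 'e' => DIFFER
  Position 4: 'b' vs 'd' => DIFFER
Positions that differ: 4

4


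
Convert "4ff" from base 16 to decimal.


Input: "4ff" in base 16
Positional expansion:
  Digit '4' (value 4) x 16^2 = 1024
  Digit 'f' (value 15) x 16^1 = 240
  Digit 'f' (value 15) x 16^0 = 15
Sum = 1279

1279


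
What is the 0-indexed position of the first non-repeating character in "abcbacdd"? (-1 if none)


Input: abcbacdd
Character frequencies:
  'a': 2
  'b': 2
  'c': 2
  'd': 2
Scanning left to right for freq == 1:
  Position 0 ('a'): freq=2, skip
  Position 1 ('b'): freq=2, skip
  Position 2 ('c'): freq=2, skip
  Position 3 ('b'): freq=2, skip
  Position 4 ('a'): freq=2, skip
  Position 5 ('c'): freq=2, skip
  Position 6 ('d'): freq=2, skip
  Position 7 ('d'): freq=2, skip
  No unique character found => answer = -1

-1


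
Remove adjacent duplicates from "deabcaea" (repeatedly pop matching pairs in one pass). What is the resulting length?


Input: deabcaea
Stack-based adjacent duplicate removal:
  Read 'd': push. Stack: d
  Read 'e': push. Stack: de
  Read 'a': push. Stack: dea
  Read 'b': push. Stack: deab
  Read 'c': push. Stack: deabc
  Read 'a': push. Stack: deabca
  Read 'e': push. Stack: deabcae
  Read 'a': push. Stack: deabcaea
Final stack: "deabcaea" (length 8)

8


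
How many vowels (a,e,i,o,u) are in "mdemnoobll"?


Input: mdemnoobll
Checking each character:
  'm' at position 0: consonant
  'd' at position 1: consonant
  'e' at position 2: vowel (running total: 1)
  'm' at position 3: consonant
  'n' at position 4: consonant
  'o' at position 5: vowel (running total: 2)
  'o' at position 6: vowel (running total: 3)
  'b' at position 7: consonant
  'l' at position 8: consonant
  'l' at position 9: consonant
Total vowels: 3

3


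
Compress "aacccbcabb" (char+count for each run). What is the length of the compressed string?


Input: aacccbcabb
Runs:
  'a' x 2 => "a2"
  'c' x 3 => "c3"
  'b' x 1 => "b1"
  'c' x 1 => "c1"
  'a' x 1 => "a1"
  'b' x 2 => "b2"
Compressed: "a2c3b1c1a1b2"
Compressed length: 12

12


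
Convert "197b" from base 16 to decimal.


Input: "197b" in base 16
Positional expansion:
  Digit '1' (value 1) x 16^3 = 4096
  Digit '9' (value 9) x 16^2 = 2304
  Digit '7' (value 7) x 16^1 = 112
  Digit 'b' (value 11) x 16^0 = 11
Sum = 6523

6523


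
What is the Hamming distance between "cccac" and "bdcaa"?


Comparing "cccac" and "bdcaa" position by position:
  Position 0: 'c' vs 'b' => differ
  Position 1: 'c' vs 'd' => differ
  Position 2: 'c' vs 'c' => same
  Position 3: 'a' vs 'a' => same
  Position 4: 'c' vs 'a' => differ
Total differences (Hamming distance): 3

3


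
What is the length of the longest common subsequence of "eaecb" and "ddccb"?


LCS of "eaecb" and "ddccb"
DP table:
           d    d    c    c    b
      0    0    0    0    0    0
  e   0    0    0    0    0    0
  a   0    0    0    0    0    0
  e   0    0    0    0    0    0
  c   0    0    0    1    1    1
  b   0    0    0    1    1    2
LCS length = dp[5][5] = 2

2


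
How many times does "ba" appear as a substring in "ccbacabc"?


Searching for "ba" in "ccbacabc"
Scanning each position:
  Position 0: "cc" => no
  Position 1: "cb" => no
  Position 2: "ba" => MATCH
  Position 3: "ac" => no
  Position 4: "ca" => no
  Position 5: "ab" => no
  Position 6: "bc" => no
Total occurrences: 1

1


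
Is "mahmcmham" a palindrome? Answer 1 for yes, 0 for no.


Input: mahmcmham
Reversed: mahmcmham
  Compare pos 0 ('m') with pos 8 ('m'): match
  Compare pos 1 ('a') with pos 7 ('a'): match
  Compare pos 2 ('h') with pos 6 ('h'): match
  Compare pos 3 ('m') with pos 5 ('m'): match
Result: palindrome

1


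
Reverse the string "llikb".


Input: llikb
Reading characters right to left:
  Position 4: 'b'
  Position 3: 'k'
  Position 2: 'i'
  Position 1: 'l'
  Position 0: 'l'
Reversed: bkill

bkill


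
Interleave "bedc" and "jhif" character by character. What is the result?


Interleaving "bedc" and "jhif":
  Position 0: 'b' from first, 'j' from second => "bj"
  Position 1: 'e' from first, 'h' from second => "eh"
  Position 2: 'd' from first, 'i' from second => "di"
  Position 3: 'c' from first, 'f' from second => "cf"
Result: bjehdicf

bjehdicf


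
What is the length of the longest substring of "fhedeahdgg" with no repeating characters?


Input: "fhedeahdgg"
Sliding window (track last position of each char):
  Position 0 ('f'): window [0,0] length 1 -- new best
  Position 1 ('h'): window [0,1] length 2 -- new best
  Position 2 ('e'): window [0,2] length 3 -- new best
  Position 3 ('d'): window [0,3] length 4 -- new best
  Position 4 ('e'): repeat (last at 2), move window start to 3
  Position 4 ('e'): window [3,4] length 2
  Position 5 ('a'): window [3,5] length 3
  Position 6 ('h'): window [3,6] length 4
  Position 7 ('d'): repeat (last at 3), move window start to 4
  Position 7 ('d'): window [4,7] length 4
  Position 8 ('g'): window [4,8] length 5 -- new best
  Position 9 ('g'): repeat (last at 8), move window start to 9
  Position 9 ('g'): window [9,9] length 1
Longest substring with no repeats: "eahdg" with length 5

5


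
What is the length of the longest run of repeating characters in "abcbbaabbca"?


Input: "abcbbaabbca"
Scanning for longest run:
  Position 1 ('b'): new char, reset run to 1
  Position 2 ('c'): new char, reset run to 1
  Position 3 ('b'): new char, reset run to 1
  Position 4 ('b'): continues run of 'b', length=2
  Position 5 ('a'): new char, reset run to 1
  Position 6 ('a'): continues run of 'a', length=2
  Position 7 ('b'): new char, reset run to 1
  Position 8 ('b'): continues run of 'b', length=2
  Position 9 ('c'): new char, reset run to 1
  Position 10 ('a'): new char, reset run to 1
Longest run: 'b' with length 2

2


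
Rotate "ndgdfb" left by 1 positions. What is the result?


Input: "ndgdfb", rotate left by 1
First 1 characters: "n"
Remaining characters: "dgdfb"
Concatenate remaining + first: "dgdfb" + "n" = "dgdfbn"

dgdfbn


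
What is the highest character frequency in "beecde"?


Input: beecde
Character counts:
  'b': 1
  'c': 1
  'd': 1
  'e': 3
Maximum frequency: 3

3


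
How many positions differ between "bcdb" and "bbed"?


Comparing "bcdb" and "bbed" position by position:
  Position 0: 'b' vs 'b' => same
  Position 1: 'c' vs 'b' => DIFFER
  Position 2: 'd' vs 'e' => DIFFER
  Position 3: 'b' vs 'd' => DIFFER
Positions that differ: 3

3


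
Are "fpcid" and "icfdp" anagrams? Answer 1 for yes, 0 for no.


Strings: "fpcid", "icfdp"
Sorted first:  cdfip
Sorted second: cdfip
Sorted forms match => anagrams

1


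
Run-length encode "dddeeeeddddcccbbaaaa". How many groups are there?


Input: dddeeeeddddcccbbaaaa
Scanning for consecutive runs:
  Group 1: 'd' x 3 (positions 0-2)
  Group 2: 'e' x 4 (positions 3-6)
  Group 3: 'd' x 4 (positions 7-10)
  Group 4: 'c' x 3 (positions 11-13)
  Group 5: 'b' x 2 (positions 14-15)
  Group 6: 'a' x 4 (positions 16-19)
Total groups: 6

6


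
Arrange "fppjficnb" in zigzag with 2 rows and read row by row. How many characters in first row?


Zigzag "fppjficnb" into 2 rows:
Placing characters:
  'f' => row 0
  'p' => row 1
  'p' => row 0
  'j' => row 1
  'f' => row 0
  'i' => row 1
  'c' => row 0
  'n' => row 1
  'b' => row 0
Rows:
  Row 0: "fpfcb"
  Row 1: "pjin"
First row length: 5

5


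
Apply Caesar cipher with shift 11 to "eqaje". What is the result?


Caesar cipher: shift "eqaje" by 11
  'e' (pos 4) + 11 = pos 15 = 'p'
  'q' (pos 16) + 11 = pos 1 = 'b'
  'a' (pos 0) + 11 = pos 11 = 'l'
  'j' (pos 9) + 11 = pos 20 = 'u'
  'e' (pos 4) + 11 = pos 15 = 'p'
Result: pblup

pblup


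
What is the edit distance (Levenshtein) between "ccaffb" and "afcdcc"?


Computing edit distance: "ccaffb" -> "afcdcc"
DP table:
           a    f    c    d    c    c
      0    1    2    3    4    5    6
  c   1    1    2    2    3    4    5
  c   2    2    2    2    3    3    4
  a   3    2    3    3    3    4    4
  f   4    3    2    3    4    4    5
  f   5    4    3    3    4    5    5
  b   6    5    4    4    4    5    6
Edit distance = dp[6][6] = 6

6


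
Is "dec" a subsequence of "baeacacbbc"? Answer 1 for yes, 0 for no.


Check if "dec" is a subsequence of "baeacacbbc"
Greedy scan:
  Position 0 ('b'): no match needed
  Position 1 ('a'): no match needed
  Position 2 ('e'): no match needed
  Position 3 ('a'): no match needed
  Position 4 ('c'): no match needed
  Position 5 ('a'): no match needed
  Position 6 ('c'): no match needed
  Position 7 ('b'): no match needed
  Position 8 ('b'): no match needed
  Position 9 ('c'): no match needed
Only matched 0/3 characters => not a subsequence

0


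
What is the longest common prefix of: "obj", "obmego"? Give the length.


Words: obj, obmego
  Position 0: all 'o' => match
  Position 1: all 'b' => match
  Position 2: ('j', 'm') => mismatch, stop
LCP = "ob" (length 2)

2


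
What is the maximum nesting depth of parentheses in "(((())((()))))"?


Input: "(((())((()))))"
Tracking depth:
  Position 0 '(': depth becomes 1
  Position 1 '(': depth becomes 2
  Position 2 '(': depth becomes 3
  Position 3 '(': depth becomes 4
  Position 4 ')': depth becomes 3
  Position 5 ')': depth becomes 2
  Position 6 '(': depth becomes 3
  Position 7 '(': depth becomes 4
  Position 8 '(': depth becomes 5
  Position 9 ')': depth becomes 4
  Position 10 ')': depth becomes 3
  Position 11 ')': depth becomes 2
  Position 12 ')': depth becomes 1
  Position 13 ')': depth becomes 0
Maximum depth reached: 5

5


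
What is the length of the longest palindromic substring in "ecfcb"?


Input: "ecfcb"
Checking substrings for palindromes:
  [1:4] "cfc" (len 3) => palindrome
Longest palindromic substring: "cfc" with length 3

3


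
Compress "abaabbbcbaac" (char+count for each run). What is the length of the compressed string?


Input: abaabbbcbaac
Runs:
  'a' x 1 => "a1"
  'b' x 1 => "b1"
  'a' x 2 => "a2"
  'b' x 3 => "b3"
  'c' x 1 => "c1"
  'b' x 1 => "b1"
  'a' x 2 => "a2"
  'c' x 1 => "c1"
Compressed: "a1b1a2b3c1b1a2c1"
Compressed length: 16

16


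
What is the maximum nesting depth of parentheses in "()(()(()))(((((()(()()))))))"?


Input: "()(()(()))(((((()(()()))))))"
Tracking depth:
  Position 0 '(': depth becomes 1
  Position 1 ')': depth becomes 0
  Position 2 '(': depth becomes 1
  Position 3 '(': depth becomes 2
  Position 4 ')': depth becomes 1
  Position 5 '(': depth becomes 2
  Position 6 '(': depth becomes 3
  Position 7 ')': depth becomes 2
  Position 8 ')': depth becomes 1
  Position 9 ')': depth becomes 0
  Position 10 '(': depth becomes 1
  Position 11 '(': depth becomes 2
  Position 12 '(': depth becomes 3
  Position 13 '(': depth becomes 4
  Position 14 '(': depth becomes 5
  Position 15 '(': depth becomes 6
  Position 16 ')': depth becomes 5
  Position 17 '(': depth becomes 6
  Position 18 '(': depth becomes 7
  Position 19 ')': depth becomes 6
  Position 20 '(': depth becomes 7
  Position 21 ')': depth becomes 6
  Position 22 ')': depth becomes 5
  Position 23 ')': depth becomes 4
  Position 24 ')': depth becomes 3
  Position 25 ')': depth becomes 2
  Position 26 ')': depth becomes 1
  Position 27 ')': depth becomes 0
Maximum depth reached: 7

7


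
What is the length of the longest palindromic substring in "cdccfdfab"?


Input: "cdccfdfab"
Checking substrings for palindromes:
  [0:3] "cdc" (len 3) => palindrome
  [4:7] "fdf" (len 3) => palindrome
  [2:4] "cc" (len 2) => palindrome
Longest palindromic substring: "cdc" with length 3

3


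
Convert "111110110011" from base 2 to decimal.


Input: "111110110011" in base 2
Positional expansion:
  Digit '1' (value 1) x 2^11 = 2048
  Digit '1' (value 1) x 2^10 = 1024
  Digit '1' (value 1) x 2^9 = 512
  Digit '1' (value 1) x 2^8 = 256
  Digit '1' (value 1) x 2^7 = 128
  Digit '0' (value 0) x 2^6 = 0
  Digit '1' (value 1) x 2^5 = 32
  Digit '1' (value 1) x 2^4 = 16
  Digit '0' (value 0) x 2^3 = 0
  Digit '0' (value 0) x 2^2 = 0
  Digit '1' (value 1) x 2^1 = 2
  Digit '1' (value 1) x 2^0 = 1
Sum = 4019

4019


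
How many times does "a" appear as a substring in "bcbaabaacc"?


Searching for "a" in "bcbaabaacc"
Scanning each position:
  Position 0: "b" => no
  Position 1: "c" => no
  Position 2: "b" => no
  Position 3: "a" => MATCH
  Position 4: "a" => MATCH
  Position 5: "b" => no
  Position 6: "a" => MATCH
  Position 7: "a" => MATCH
  Position 8: "c" => no
  Position 9: "c" => no
Total occurrences: 4

4


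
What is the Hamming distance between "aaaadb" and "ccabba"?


Comparing "aaaadb" and "ccabba" position by position:
  Position 0: 'a' vs 'c' => differ
  Position 1: 'a' vs 'c' => differ
  Position 2: 'a' vs 'a' => same
  Position 3: 'a' vs 'b' => differ
  Position 4: 'd' vs 'b' => differ
  Position 5: 'b' vs 'a' => differ
Total differences (Hamming distance): 5

5


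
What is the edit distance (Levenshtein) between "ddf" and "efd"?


Computing edit distance: "ddf" -> "efd"
DP table:
           e    f    d
      0    1    2    3
  d   1    1    2    2
  d   2    2    2    2
  f   3    3    2    3
Edit distance = dp[3][3] = 3

3


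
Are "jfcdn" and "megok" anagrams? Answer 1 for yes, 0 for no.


Strings: "jfcdn", "megok"
Sorted first:  cdfjn
Sorted second: egkmo
Differ at position 0: 'c' vs 'e' => not anagrams

0


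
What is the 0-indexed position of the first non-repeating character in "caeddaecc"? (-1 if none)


Input: caeddaecc
Character frequencies:
  'a': 2
  'c': 3
  'd': 2
  'e': 2
Scanning left to right for freq == 1:
  Position 0 ('c'): freq=3, skip
  Position 1 ('a'): freq=2, skip
  Position 2 ('e'): freq=2, skip
  Position 3 ('d'): freq=2, skip
  Position 4 ('d'): freq=2, skip
  Position 5 ('a'): freq=2, skip
  Position 6 ('e'): freq=2, skip
  Position 7 ('c'): freq=3, skip
  Position 8 ('c'): freq=3, skip
  No unique character found => answer = -1

-1


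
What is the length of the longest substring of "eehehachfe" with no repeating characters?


Input: "eehehachfe"
Sliding window (track last position of each char):
  Position 0 ('e'): window [0,0] length 1 -- new best
  Position 1 ('e'): repeat (last at 0), move window start to 1
  Position 1 ('e'): window [1,1] length 1
  Position 2 ('h'): window [1,2] length 2 -- new best
  Position 3 ('e'): repeat (last at 1), move window start to 2
  Position 3 ('e'): window [2,3] length 2
  Position 4 ('h'): repeat (last at 2), move window start to 3
  Position 4 ('h'): window [3,4] length 2
  Position 5 ('a'): window [3,5] length 3 -- new best
  Position 6 ('c'): window [3,6] length 4 -- new best
  Position 7 ('h'): repeat (last at 4), move window start to 5
  Position 7 ('h'): window [5,7] length 3
  Position 8 ('f'): window [5,8] length 4
  Position 9 ('e'): window [5,9] length 5 -- new best
Longest substring with no repeats: "achfe" with length 5

5


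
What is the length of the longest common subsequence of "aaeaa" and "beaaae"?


LCS of "aaeaa" and "beaaae"
DP table:
           b    e    a    a    a    e
      0    0    0    0    0    0    0
  a   0    0    0    1    1    1    1
  a   0    0    0    1    2    2    2
  e   0    0    1    1    2    2    3
  a   0    0    1    2    2    3    3
  a   0    0    1    2    3    3    3
LCS length = dp[5][6] = 3

3


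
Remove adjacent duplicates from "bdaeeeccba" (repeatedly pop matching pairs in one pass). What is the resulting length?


Input: bdaeeeccba
Stack-based adjacent duplicate removal:
  Read 'b': push. Stack: b
  Read 'd': push. Stack: bd
  Read 'a': push. Stack: bda
  Read 'e': push. Stack: bdae
  Read 'e': matches stack top 'e' => pop. Stack: bda
  Read 'e': push. Stack: bdae
  Read 'c': push. Stack: bdaec
  Read 'c': matches stack top 'c' => pop. Stack: bdae
  Read 'b': push. Stack: bdaeb
  Read 'a': push. Stack: bdaeba
Final stack: "bdaeba" (length 6)

6


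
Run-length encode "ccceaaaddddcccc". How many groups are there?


Input: ccceaaaddddcccc
Scanning for consecutive runs:
  Group 1: 'c' x 3 (positions 0-2)
  Group 2: 'e' x 1 (positions 3-3)
  Group 3: 'a' x 3 (positions 4-6)
  Group 4: 'd' x 4 (positions 7-10)
  Group 5: 'c' x 4 (positions 11-14)
Total groups: 5

5


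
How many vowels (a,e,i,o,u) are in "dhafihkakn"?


Input: dhafihkakn
Checking each character:
  'd' at position 0: consonant
  'h' at position 1: consonant
  'a' at position 2: vowel (running total: 1)
  'f' at position 3: consonant
  'i' at position 4: vowel (running total: 2)
  'h' at position 5: consonant
  'k' at position 6: consonant
  'a' at position 7: vowel (running total: 3)
  'k' at position 8: consonant
  'n' at position 9: consonant
Total vowels: 3

3


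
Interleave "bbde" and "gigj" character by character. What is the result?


Interleaving "bbde" and "gigj":
  Position 0: 'b' from first, 'g' from second => "bg"
  Position 1: 'b' from first, 'i' from second => "bi"
  Position 2: 'd' from first, 'g' from second => "dg"
  Position 3: 'e' from first, 'j' from second => "ej"
Result: bgbidgej

bgbidgej


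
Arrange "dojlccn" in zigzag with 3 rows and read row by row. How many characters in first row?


Zigzag "dojlccn" into 3 rows:
Placing characters:
  'd' => row 0
  'o' => row 1
  'j' => row 2
  'l' => row 1
  'c' => row 0
  'c' => row 1
  'n' => row 2
Rows:
  Row 0: "dc"
  Row 1: "olc"
  Row 2: "jn"
First row length: 2

2


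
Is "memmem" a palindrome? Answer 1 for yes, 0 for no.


Input: memmem
Reversed: memmem
  Compare pos 0 ('m') with pos 5 ('m'): match
  Compare pos 1 ('e') with pos 4 ('e'): match
  Compare pos 2 ('m') with pos 3 ('m'): match
Result: palindrome

1


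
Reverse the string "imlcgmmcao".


Input: imlcgmmcao
Reading characters right to left:
  Position 9: 'o'
  Position 8: 'a'
  Position 7: 'c'
  Position 6: 'm'
  Position 5: 'm'
  Position 4: 'g'
  Position 3: 'c'
  Position 2: 'l'
  Position 1: 'm'
  Position 0: 'i'
Reversed: oacmmgclmi

oacmmgclmi


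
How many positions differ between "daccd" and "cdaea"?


Comparing "daccd" and "cdaea" position by position:
  Position 0: 'd' vs 'c' => DIFFER
  Position 1: 'a' vs 'd' => DIFFER
  Position 2: 'c' vs 'a' => DIFFER
  Position 3: 'c' vs 'e' => DIFFER
  Position 4: 'd' vs 'a' => DIFFER
Positions that differ: 5

5


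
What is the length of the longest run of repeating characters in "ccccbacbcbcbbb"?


Input: "ccccbacbcbcbbb"
Scanning for longest run:
  Position 1 ('c'): continues run of 'c', length=2
  Position 2 ('c'): continues run of 'c', length=3
  Position 3 ('c'): continues run of 'c', length=4
  Position 4 ('b'): new char, reset run to 1
  Position 5 ('a'): new char, reset run to 1
  Position 6 ('c'): new char, reset run to 1
  Position 7 ('b'): new char, reset run to 1
  Position 8 ('c'): new char, reset run to 1
  Position 9 ('b'): new char, reset run to 1
  Position 10 ('c'): new char, reset run to 1
  Position 11 ('b'): new char, reset run to 1
  Position 12 ('b'): continues run of 'b', length=2
  Position 13 ('b'): continues run of 'b', length=3
Longest run: 'c' with length 4

4


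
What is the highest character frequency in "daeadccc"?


Input: daeadccc
Character counts:
  'a': 2
  'c': 3
  'd': 2
  'e': 1
Maximum frequency: 3

3


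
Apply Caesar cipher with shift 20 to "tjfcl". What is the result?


Caesar cipher: shift "tjfcl" by 20
  't' (pos 19) + 20 = pos 13 = 'n'
  'j' (pos 9) + 20 = pos 3 = 'd'
  'f' (pos 5) + 20 = pos 25 = 'z'
  'c' (pos 2) + 20 = pos 22 = 'w'
  'l' (pos 11) + 20 = pos 5 = 'f'
Result: ndzwf

ndzwf


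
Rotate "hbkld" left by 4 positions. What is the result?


Input: "hbkld", rotate left by 4
First 4 characters: "hbkl"
Remaining characters: "d"
Concatenate remaining + first: "d" + "hbkl" = "dhbkl"

dhbkl


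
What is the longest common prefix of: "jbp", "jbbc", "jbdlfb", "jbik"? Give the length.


Words: jbp, jbbc, jbdlfb, jbik
  Position 0: all 'j' => match
  Position 1: all 'b' => match
  Position 2: ('p', 'b', 'd', 'i') => mismatch, stop
LCP = "jb" (length 2)

2


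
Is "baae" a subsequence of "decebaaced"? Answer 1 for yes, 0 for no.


Check if "baae" is a subsequence of "decebaaced"
Greedy scan:
  Position 0 ('d'): no match needed
  Position 1 ('e'): no match needed
  Position 2 ('c'): no match needed
  Position 3 ('e'): no match needed
  Position 4 ('b'): matches sub[0] = 'b'
  Position 5 ('a'): matches sub[1] = 'a'
  Position 6 ('a'): matches sub[2] = 'a'
  Position 7 ('c'): no match needed
  Position 8 ('e'): matches sub[3] = 'e'
  Position 9 ('d'): no match needed
All 4 characters matched => is a subsequence

1


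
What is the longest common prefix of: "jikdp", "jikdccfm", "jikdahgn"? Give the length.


Words: jikdp, jikdccfm, jikdahgn
  Position 0: all 'j' => match
  Position 1: all 'i' => match
  Position 2: all 'k' => match
  Position 3: all 'd' => match
  Position 4: ('p', 'c', 'a') => mismatch, stop
LCP = "jikd" (length 4)

4


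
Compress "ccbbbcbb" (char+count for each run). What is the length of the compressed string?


Input: ccbbbcbb
Runs:
  'c' x 2 => "c2"
  'b' x 3 => "b3"
  'c' x 1 => "c1"
  'b' x 2 => "b2"
Compressed: "c2b3c1b2"
Compressed length: 8

8


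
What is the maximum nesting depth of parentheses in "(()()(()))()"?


Input: "(()()(()))()"
Tracking depth:
  Position 0 '(': depth becomes 1
  Position 1 '(': depth becomes 2
  Position 2 ')': depth becomes 1
  Position 3 '(': depth becomes 2
  Position 4 ')': depth becomes 1
  Position 5 '(': depth becomes 2
  Position 6 '(': depth becomes 3
  Position 7 ')': depth becomes 2
  Position 8 ')': depth becomes 1
  Position 9 ')': depth becomes 0
  Position 10 '(': depth becomes 1
  Position 11 ')': depth becomes 0
Maximum depth reached: 3

3


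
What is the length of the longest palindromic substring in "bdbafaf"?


Input: "bdbafaf"
Checking substrings for palindromes:
  [0:3] "bdb" (len 3) => palindrome
  [3:6] "afa" (len 3) => palindrome
  [4:7] "faf" (len 3) => palindrome
Longest palindromic substring: "bdb" with length 3

3


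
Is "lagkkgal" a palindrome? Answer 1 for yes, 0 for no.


Input: lagkkgal
Reversed: lagkkgal
  Compare pos 0 ('l') with pos 7 ('l'): match
  Compare pos 1 ('a') with pos 6 ('a'): match
  Compare pos 2 ('g') with pos 5 ('g'): match
  Compare pos 3 ('k') with pos 4 ('k'): match
Result: palindrome

1


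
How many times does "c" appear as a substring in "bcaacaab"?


Searching for "c" in "bcaacaab"
Scanning each position:
  Position 0: "b" => no
  Position 1: "c" => MATCH
  Position 2: "a" => no
  Position 3: "a" => no
  Position 4: "c" => MATCH
  Position 5: "a" => no
  Position 6: "a" => no
  Position 7: "b" => no
Total occurrences: 2

2


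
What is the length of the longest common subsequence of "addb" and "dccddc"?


LCS of "addb" and "dccddc"
DP table:
           d    c    c    d    d    c
      0    0    0    0    0    0    0
  a   0    0    0    0    0    0    0
  d   0    1    1    1    1    1    1
  d   0    1    1    1    2    2    2
  b   0    1    1    1    2    2    2
LCS length = dp[4][6] = 2

2


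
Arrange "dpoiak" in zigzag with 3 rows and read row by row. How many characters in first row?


Zigzag "dpoiak" into 3 rows:
Placing characters:
  'd' => row 0
  'p' => row 1
  'o' => row 2
  'i' => row 1
  'a' => row 0
  'k' => row 1
Rows:
  Row 0: "da"
  Row 1: "pik"
  Row 2: "o"
First row length: 2

2


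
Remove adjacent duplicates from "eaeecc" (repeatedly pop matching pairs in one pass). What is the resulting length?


Input: eaeecc
Stack-based adjacent duplicate removal:
  Read 'e': push. Stack: e
  Read 'a': push. Stack: ea
  Read 'e': push. Stack: eae
  Read 'e': matches stack top 'e' => pop. Stack: ea
  Read 'c': push. Stack: eac
  Read 'c': matches stack top 'c' => pop. Stack: ea
Final stack: "ea" (length 2)

2


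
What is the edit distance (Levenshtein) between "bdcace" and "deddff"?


Computing edit distance: "bdcace" -> "deddff"
DP table:
           d    e    d    d    f    f
      0    1    2    3    4    5    6
  b   1    1    2    3    4    5    6
  d   2    1    2    2    3    4    5
  c   3    2    2    3    3    4    5
  a   4    3    3    3    4    4    5
  c   5    4    4    4    4    5    5
  e   6    5    4    5    5    5    6
Edit distance = dp[6][6] = 6

6


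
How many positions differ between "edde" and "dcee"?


Comparing "edde" and "dcee" position by position:
  Position 0: 'e' vs 'd' => DIFFER
  Position 1: 'd' vs 'c' => DIFFER
  Position 2: 'd' vs 'e' => DIFFER
  Position 3: 'e' vs 'e' => same
Positions that differ: 3

3


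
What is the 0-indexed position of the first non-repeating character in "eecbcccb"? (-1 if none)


Input: eecbcccb
Character frequencies:
  'b': 2
  'c': 4
  'e': 2
Scanning left to right for freq == 1:
  Position 0 ('e'): freq=2, skip
  Position 1 ('e'): freq=2, skip
  Position 2 ('c'): freq=4, skip
  Position 3 ('b'): freq=2, skip
  Position 4 ('c'): freq=4, skip
  Position 5 ('c'): freq=4, skip
  Position 6 ('c'): freq=4, skip
  Position 7 ('b'): freq=2, skip
  No unique character found => answer = -1

-1


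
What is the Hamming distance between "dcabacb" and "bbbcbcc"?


Comparing "dcabacb" and "bbbcbcc" position by position:
  Position 0: 'd' vs 'b' => differ
  Position 1: 'c' vs 'b' => differ
  Position 2: 'a' vs 'b' => differ
  Position 3: 'b' vs 'c' => differ
  Position 4: 'a' vs 'b' => differ
  Position 5: 'c' vs 'c' => same
  Position 6: 'b' vs 'c' => differ
Total differences (Hamming distance): 6

6


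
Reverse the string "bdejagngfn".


Input: bdejagngfn
Reading characters right to left:
  Position 9: 'n'
  Position 8: 'f'
  Position 7: 'g'
  Position 6: 'n'
  Position 5: 'g'
  Position 4: 'a'
  Position 3: 'j'
  Position 2: 'e'
  Position 1: 'd'
  Position 0: 'b'
Reversed: nfgngajedb

nfgngajedb


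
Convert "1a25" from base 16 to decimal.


Input: "1a25" in base 16
Positional expansion:
  Digit '1' (value 1) x 16^3 = 4096
  Digit 'a' (value 10) x 16^2 = 2560
  Digit '2' (value 2) x 16^1 = 32
  Digit '5' (value 5) x 16^0 = 5
Sum = 6693

6693


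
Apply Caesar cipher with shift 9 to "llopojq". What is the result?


Caesar cipher: shift "llopojq" by 9
  'l' (pos 11) + 9 = pos 20 = 'u'
  'l' (pos 11) + 9 = pos 20 = 'u'
  'o' (pos 14) + 9 = pos 23 = 'x'
  'p' (pos 15) + 9 = pos 24 = 'y'
  'o' (pos 14) + 9 = pos 23 = 'x'
  'j' (pos 9) + 9 = pos 18 = 's'
  'q' (pos 16) + 9 = pos 25 = 'z'
Result: uuxyxsz

uuxyxsz


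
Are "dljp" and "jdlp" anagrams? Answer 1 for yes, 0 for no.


Strings: "dljp", "jdlp"
Sorted first:  djlp
Sorted second: djlp
Sorted forms match => anagrams

1


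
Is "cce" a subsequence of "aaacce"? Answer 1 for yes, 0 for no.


Check if "cce" is a subsequence of "aaacce"
Greedy scan:
  Position 0 ('a'): no match needed
  Position 1 ('a'): no match needed
  Position 2 ('a'): no match needed
  Position 3 ('c'): matches sub[0] = 'c'
  Position 4 ('c'): matches sub[1] = 'c'
  Position 5 ('e'): matches sub[2] = 'e'
All 3 characters matched => is a subsequence

1


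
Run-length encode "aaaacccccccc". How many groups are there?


Input: aaaacccccccc
Scanning for consecutive runs:
  Group 1: 'a' x 4 (positions 0-3)
  Group 2: 'c' x 8 (positions 4-11)
Total groups: 2

2


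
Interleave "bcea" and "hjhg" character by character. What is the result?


Interleaving "bcea" and "hjhg":
  Position 0: 'b' from first, 'h' from second => "bh"
  Position 1: 'c' from first, 'j' from second => "cj"
  Position 2: 'e' from first, 'h' from second => "eh"
  Position 3: 'a' from first, 'g' from second => "ag"
Result: bhcjehag

bhcjehag


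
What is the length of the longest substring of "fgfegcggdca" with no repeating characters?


Input: "fgfegcggdca"
Sliding window (track last position of each char):
  Position 0 ('f'): window [0,0] length 1 -- new best
  Position 1 ('g'): window [0,1] length 2 -- new best
  Position 2 ('f'): repeat (last at 0), move window start to 1
  Position 2 ('f'): window [1,2] length 2
  Position 3 ('e'): window [1,3] length 3 -- new best
  Position 4 ('g'): repeat (last at 1), move window start to 2
  Position 4 ('g'): window [2,4] length 3
  Position 5 ('c'): window [2,5] length 4 -- new best
  Position 6 ('g'): repeat (last at 4), move window start to 5
  Position 6 ('g'): window [5,6] length 2
  Position 7 ('g'): repeat (last at 6), move window start to 7
  Position 7 ('g'): window [7,7] length 1
  Position 8 ('d'): window [7,8] length 2
  Position 9 ('c'): window [7,9] length 3
  Position 10 ('a'): window [7,10] length 4
Longest substring with no repeats: "fegc" with length 4

4


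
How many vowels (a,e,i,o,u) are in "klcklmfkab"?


Input: klcklmfkab
Checking each character:
  'k' at position 0: consonant
  'l' at position 1: consonant
  'c' at position 2: consonant
  'k' at position 3: consonant
  'l' at position 4: consonant
  'm' at position 5: consonant
  'f' at position 6: consonant
  'k' at position 7: consonant
  'a' at position 8: vowel (running total: 1)
  'b' at position 9: consonant
Total vowels: 1

1


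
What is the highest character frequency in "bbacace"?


Input: bbacace
Character counts:
  'a': 2
  'b': 2
  'c': 2
  'e': 1
Maximum frequency: 2

2


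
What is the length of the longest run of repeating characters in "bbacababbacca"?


Input: "bbacababbacca"
Scanning for longest run:
  Position 1 ('b'): continues run of 'b', length=2
  Position 2 ('a'): new char, reset run to 1
  Position 3 ('c'): new char, reset run to 1
  Position 4 ('a'): new char, reset run to 1
  Position 5 ('b'): new char, reset run to 1
  Position 6 ('a'): new char, reset run to 1
  Position 7 ('b'): new char, reset run to 1
  Position 8 ('b'): continues run of 'b', length=2
  Position 9 ('a'): new char, reset run to 1
  Position 10 ('c'): new char, reset run to 1
  Position 11 ('c'): continues run of 'c', length=2
  Position 12 ('a'): new char, reset run to 1
Longest run: 'b' with length 2

2


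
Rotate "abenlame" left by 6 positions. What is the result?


Input: "abenlame", rotate left by 6
First 6 characters: "abenla"
Remaining characters: "me"
Concatenate remaining + first: "me" + "abenla" = "meabenla"

meabenla


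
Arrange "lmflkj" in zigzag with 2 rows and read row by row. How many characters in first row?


Zigzag "lmflkj" into 2 rows:
Placing characters:
  'l' => row 0
  'm' => row 1
  'f' => row 0
  'l' => row 1
  'k' => row 0
  'j' => row 1
Rows:
  Row 0: "lfk"
  Row 1: "mlj"
First row length: 3

3


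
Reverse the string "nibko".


Input: nibko
Reading characters right to left:
  Position 4: 'o'
  Position 3: 'k'
  Position 2: 'b'
  Position 1: 'i'
  Position 0: 'n'
Reversed: okbin

okbin


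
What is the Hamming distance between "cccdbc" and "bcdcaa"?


Comparing "cccdbc" and "bcdcaa" position by position:
  Position 0: 'c' vs 'b' => differ
  Position 1: 'c' vs 'c' => same
  Position 2: 'c' vs 'd' => differ
  Position 3: 'd' vs 'c' => differ
  Position 4: 'b' vs 'a' => differ
  Position 5: 'c' vs 'a' => differ
Total differences (Hamming distance): 5

5


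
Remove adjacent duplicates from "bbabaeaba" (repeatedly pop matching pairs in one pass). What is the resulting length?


Input: bbabaeaba
Stack-based adjacent duplicate removal:
  Read 'b': push. Stack: b
  Read 'b': matches stack top 'b' => pop. Stack: (empty)
  Read 'a': push. Stack: a
  Read 'b': push. Stack: ab
  Read 'a': push. Stack: aba
  Read 'e': push. Stack: abae
  Read 'a': push. Stack: abaea
  Read 'b': push. Stack: abaeab
  Read 'a': push. Stack: abaeaba
Final stack: "abaeaba" (length 7)

7


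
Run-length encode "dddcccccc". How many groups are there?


Input: dddcccccc
Scanning for consecutive runs:
  Group 1: 'd' x 3 (positions 0-2)
  Group 2: 'c' x 6 (positions 3-8)
Total groups: 2

2


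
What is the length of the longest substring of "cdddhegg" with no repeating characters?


Input: "cdddhegg"
Sliding window (track last position of each char):
  Position 0 ('c'): window [0,0] length 1 -- new best
  Position 1 ('d'): window [0,1] length 2 -- new best
  Position 2 ('d'): repeat (last at 1), move window start to 2
  Position 2 ('d'): window [2,2] length 1
  Position 3 ('d'): repeat (last at 2), move window start to 3
  Position 3 ('d'): window [3,3] length 1
  Position 4 ('h'): window [3,4] length 2
  Position 5 ('e'): window [3,5] length 3 -- new best
  Position 6 ('g'): window [3,6] length 4 -- new best
  Position 7 ('g'): repeat (last at 6), move window start to 7
  Position 7 ('g'): window [7,7] length 1
Longest substring with no repeats: "dheg" with length 4

4


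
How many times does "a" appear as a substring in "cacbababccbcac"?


Searching for "a" in "cacbababccbcac"
Scanning each position:
  Position 0: "c" => no
  Position 1: "a" => MATCH
  Position 2: "c" => no
  Position 3: "b" => no
  Position 4: "a" => MATCH
  Position 5: "b" => no
  Position 6: "a" => MATCH
  Position 7: "b" => no
  Position 8: "c" => no
  Position 9: "c" => no
  Position 10: "b" => no
  Position 11: "c" => no
  Position 12: "a" => MATCH
  Position 13: "c" => no
Total occurrences: 4

4


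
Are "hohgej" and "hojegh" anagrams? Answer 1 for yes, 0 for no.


Strings: "hohgej", "hojegh"
Sorted first:  eghhjo
Sorted second: eghhjo
Sorted forms match => anagrams

1


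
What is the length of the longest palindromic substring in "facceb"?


Input: "facceb"
Checking substrings for palindromes:
  [2:4] "cc" (len 2) => palindrome
Longest palindromic substring: "cc" with length 2

2


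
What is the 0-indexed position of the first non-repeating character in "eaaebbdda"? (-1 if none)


Input: eaaebbdda
Character frequencies:
  'a': 3
  'b': 2
  'd': 2
  'e': 2
Scanning left to right for freq == 1:
  Position 0 ('e'): freq=2, skip
  Position 1 ('a'): freq=3, skip
  Position 2 ('a'): freq=3, skip
  Position 3 ('e'): freq=2, skip
  Position 4 ('b'): freq=2, skip
  Position 5 ('b'): freq=2, skip
  Position 6 ('d'): freq=2, skip
  Position 7 ('d'): freq=2, skip
  Position 8 ('a'): freq=3, skip
  No unique character found => answer = -1

-1
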